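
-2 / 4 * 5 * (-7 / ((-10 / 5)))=-35 / 4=-8.75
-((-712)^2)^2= -256992219136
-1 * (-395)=395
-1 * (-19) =19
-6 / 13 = -0.46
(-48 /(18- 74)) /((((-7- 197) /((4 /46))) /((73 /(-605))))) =73 /1655885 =0.00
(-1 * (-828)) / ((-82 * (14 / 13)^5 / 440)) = -3067.23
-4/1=-4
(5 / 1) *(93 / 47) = 465 / 47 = 9.89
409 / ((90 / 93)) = 12679 / 30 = 422.63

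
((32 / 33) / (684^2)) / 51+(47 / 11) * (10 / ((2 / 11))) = 11564961707 / 49212603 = 235.00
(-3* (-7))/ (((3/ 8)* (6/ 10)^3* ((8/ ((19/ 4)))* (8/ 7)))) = 116375/ 864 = 134.69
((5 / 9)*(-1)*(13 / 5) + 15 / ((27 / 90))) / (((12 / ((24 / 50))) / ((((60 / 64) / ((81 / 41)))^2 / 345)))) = 31939 / 25194240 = 0.00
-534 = -534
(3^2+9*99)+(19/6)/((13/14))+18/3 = 35467/39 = 909.41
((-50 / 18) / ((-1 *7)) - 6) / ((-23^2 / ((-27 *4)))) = -4236 / 3703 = -1.14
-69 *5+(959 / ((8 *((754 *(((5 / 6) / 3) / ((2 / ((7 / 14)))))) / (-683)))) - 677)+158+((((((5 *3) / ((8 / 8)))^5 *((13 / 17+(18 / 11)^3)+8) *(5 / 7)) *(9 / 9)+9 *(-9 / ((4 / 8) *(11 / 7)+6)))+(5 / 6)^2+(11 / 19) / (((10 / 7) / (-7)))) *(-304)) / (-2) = 1164970334187425567 / 1074827754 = 1083867000.88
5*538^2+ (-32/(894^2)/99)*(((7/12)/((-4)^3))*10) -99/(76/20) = 26107892552800745/18040354992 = 1447193.95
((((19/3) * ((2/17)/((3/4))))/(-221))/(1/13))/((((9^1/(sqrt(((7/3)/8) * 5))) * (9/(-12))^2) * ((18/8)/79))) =-192128 * sqrt(210)/5688387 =-0.49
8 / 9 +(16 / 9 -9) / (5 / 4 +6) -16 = -4204 / 261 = -16.11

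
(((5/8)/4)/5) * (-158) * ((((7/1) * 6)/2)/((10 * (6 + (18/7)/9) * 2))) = -11613/14080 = -0.82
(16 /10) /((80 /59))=59 /50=1.18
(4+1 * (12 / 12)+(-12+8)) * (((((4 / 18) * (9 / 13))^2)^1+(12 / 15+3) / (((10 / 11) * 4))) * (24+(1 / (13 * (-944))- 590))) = -250894768313 / 414793600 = -604.87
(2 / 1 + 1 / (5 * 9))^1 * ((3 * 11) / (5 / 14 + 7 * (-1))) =-10.05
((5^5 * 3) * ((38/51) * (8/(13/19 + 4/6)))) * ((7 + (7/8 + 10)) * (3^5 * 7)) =21382481250/17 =1257793014.71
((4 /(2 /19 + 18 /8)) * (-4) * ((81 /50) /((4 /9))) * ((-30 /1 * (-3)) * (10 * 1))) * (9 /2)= -100284.34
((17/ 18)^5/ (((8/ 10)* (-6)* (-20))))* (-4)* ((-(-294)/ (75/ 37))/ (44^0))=-4.54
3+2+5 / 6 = 35 / 6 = 5.83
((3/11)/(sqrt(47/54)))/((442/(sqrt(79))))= 9* sqrt(22278)/228514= 0.01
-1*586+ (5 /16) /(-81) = -759461 /1296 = -586.00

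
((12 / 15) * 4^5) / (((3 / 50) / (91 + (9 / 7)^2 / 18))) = 182824960 / 147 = 1243707.21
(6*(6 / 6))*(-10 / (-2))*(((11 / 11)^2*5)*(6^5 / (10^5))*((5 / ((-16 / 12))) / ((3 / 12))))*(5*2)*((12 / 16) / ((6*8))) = -2187 / 80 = -27.34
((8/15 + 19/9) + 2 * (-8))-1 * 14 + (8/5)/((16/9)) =-2381/90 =-26.46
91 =91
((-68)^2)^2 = 21381376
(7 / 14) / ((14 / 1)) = 0.04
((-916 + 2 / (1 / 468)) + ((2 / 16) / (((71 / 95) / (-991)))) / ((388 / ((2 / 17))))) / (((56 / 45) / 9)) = 15135309675 / 104902784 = 144.28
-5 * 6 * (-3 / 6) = 15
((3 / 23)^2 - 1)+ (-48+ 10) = -20622 / 529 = -38.98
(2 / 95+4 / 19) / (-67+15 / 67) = -737 / 212515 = -0.00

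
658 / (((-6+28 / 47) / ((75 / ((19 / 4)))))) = -1922.46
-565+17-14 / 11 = -6042 / 11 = -549.27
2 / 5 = 0.40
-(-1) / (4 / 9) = 9 / 4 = 2.25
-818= -818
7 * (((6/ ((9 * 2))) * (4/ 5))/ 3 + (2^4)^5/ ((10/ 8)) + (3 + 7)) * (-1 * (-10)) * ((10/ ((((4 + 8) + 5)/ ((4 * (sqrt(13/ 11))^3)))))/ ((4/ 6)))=137407051600 * sqrt(143)/ 6171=266269543.18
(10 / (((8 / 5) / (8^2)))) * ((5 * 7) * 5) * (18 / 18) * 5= 350000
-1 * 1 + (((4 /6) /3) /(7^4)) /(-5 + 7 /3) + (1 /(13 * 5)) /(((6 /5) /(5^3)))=75227 /124852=0.60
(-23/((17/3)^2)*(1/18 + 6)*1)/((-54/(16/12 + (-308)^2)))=7619.74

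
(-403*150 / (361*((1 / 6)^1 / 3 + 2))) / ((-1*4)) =272025 / 13357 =20.37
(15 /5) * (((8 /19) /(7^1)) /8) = 3 /133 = 0.02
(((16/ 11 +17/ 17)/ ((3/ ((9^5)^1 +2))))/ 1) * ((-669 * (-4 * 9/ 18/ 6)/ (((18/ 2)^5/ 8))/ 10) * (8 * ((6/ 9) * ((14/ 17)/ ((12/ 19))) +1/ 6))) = 1209.73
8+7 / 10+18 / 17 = 1659 / 170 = 9.76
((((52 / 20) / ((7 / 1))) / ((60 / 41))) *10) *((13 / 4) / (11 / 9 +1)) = 20787 / 5600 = 3.71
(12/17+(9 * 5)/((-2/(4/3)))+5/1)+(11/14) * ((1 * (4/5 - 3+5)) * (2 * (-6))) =-4309/85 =-50.69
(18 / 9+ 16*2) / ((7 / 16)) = 544 / 7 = 77.71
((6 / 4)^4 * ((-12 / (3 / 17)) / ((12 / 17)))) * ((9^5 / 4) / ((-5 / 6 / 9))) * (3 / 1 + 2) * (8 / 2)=12440502369 / 8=1555062796.12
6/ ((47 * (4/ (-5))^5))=-9375/ 24064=-0.39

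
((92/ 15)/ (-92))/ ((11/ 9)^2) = -27/ 605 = -0.04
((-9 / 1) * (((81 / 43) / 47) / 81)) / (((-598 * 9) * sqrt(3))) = sqrt(3) / 3625674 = 0.00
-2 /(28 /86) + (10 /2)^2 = 132 /7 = 18.86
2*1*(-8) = -16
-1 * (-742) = 742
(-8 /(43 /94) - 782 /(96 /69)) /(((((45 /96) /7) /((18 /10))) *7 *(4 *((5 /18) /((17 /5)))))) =-6809.95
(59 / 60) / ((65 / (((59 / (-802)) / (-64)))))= 3481 / 200179200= 0.00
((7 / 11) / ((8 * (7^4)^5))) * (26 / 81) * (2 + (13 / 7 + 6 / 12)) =0.00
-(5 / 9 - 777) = 6988 / 9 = 776.44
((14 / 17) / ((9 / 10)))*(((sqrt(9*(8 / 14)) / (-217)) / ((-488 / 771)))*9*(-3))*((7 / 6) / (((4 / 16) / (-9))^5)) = 349645662720*sqrt(7) / 32147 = 28776416.79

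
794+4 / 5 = 3974 / 5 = 794.80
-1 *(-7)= 7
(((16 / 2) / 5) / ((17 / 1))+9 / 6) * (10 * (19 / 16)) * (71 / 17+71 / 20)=13526423 / 92480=146.26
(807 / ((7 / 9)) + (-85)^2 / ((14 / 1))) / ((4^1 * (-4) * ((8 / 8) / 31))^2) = 20902711 / 3584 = 5832.23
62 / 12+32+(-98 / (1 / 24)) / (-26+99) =2167 / 438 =4.95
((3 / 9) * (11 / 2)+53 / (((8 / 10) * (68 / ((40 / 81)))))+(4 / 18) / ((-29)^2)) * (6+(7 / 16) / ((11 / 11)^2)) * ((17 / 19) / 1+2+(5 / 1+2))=12976653893 / 88012332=147.44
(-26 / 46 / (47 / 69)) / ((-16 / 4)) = 39 / 188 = 0.21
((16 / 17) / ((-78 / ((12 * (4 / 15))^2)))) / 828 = -512 / 3431025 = -0.00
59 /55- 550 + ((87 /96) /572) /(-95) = -190903737 /347776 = -548.93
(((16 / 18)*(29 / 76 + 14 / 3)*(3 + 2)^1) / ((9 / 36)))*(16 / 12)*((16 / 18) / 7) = 1473280 / 96957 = 15.20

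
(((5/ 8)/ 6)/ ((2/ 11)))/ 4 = 55/ 384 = 0.14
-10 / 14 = -5 / 7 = -0.71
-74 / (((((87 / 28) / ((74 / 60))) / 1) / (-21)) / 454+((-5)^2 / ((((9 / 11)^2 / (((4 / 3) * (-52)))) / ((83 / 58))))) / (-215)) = -4.29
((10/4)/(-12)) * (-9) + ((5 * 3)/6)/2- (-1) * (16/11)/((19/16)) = 7273/1672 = 4.35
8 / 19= 0.42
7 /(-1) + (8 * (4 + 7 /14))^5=60466169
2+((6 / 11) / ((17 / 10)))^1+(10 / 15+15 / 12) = 9509 / 2244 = 4.24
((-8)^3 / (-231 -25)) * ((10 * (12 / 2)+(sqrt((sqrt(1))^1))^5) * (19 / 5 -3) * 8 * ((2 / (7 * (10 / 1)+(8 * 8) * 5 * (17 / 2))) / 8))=488 / 6975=0.07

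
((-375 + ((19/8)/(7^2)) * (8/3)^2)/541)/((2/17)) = -2808791/477162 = -5.89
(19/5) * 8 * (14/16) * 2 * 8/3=2128/15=141.87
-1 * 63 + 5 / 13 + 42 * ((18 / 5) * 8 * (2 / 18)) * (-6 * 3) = -161318 / 65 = -2481.82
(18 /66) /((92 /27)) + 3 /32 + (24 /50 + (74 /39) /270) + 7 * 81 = 120983960491 /213127200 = 567.66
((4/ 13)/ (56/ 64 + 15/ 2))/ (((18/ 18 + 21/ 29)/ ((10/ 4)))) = 232/ 4355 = 0.05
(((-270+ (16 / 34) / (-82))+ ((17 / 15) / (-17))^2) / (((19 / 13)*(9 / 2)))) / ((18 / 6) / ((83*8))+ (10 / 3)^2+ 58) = -731008740592 / 1230710063625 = -0.59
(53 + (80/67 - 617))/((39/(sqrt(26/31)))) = -13.22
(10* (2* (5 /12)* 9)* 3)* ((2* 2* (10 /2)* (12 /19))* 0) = 0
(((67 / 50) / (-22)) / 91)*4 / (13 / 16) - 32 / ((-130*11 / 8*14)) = 3088 / 325325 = 0.01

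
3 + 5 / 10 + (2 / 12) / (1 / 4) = 25 / 6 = 4.17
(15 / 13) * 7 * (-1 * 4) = -420 / 13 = -32.31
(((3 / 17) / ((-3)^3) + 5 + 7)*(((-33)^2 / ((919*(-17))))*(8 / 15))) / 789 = -355256 / 628653897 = -0.00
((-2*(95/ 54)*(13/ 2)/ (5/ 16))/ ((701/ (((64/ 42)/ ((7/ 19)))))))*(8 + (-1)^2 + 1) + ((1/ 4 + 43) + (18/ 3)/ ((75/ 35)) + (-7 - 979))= -52544156531/ 55645380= -944.27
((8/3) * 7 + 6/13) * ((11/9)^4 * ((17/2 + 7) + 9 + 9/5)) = 1436267459/1279395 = 1122.61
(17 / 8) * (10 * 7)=595 / 4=148.75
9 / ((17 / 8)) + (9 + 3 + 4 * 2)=24.24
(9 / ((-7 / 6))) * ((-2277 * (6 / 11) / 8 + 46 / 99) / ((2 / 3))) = 551655 / 308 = 1791.09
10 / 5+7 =9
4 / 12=1 / 3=0.33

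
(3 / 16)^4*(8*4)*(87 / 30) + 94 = 1927469 / 20480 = 94.11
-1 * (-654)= 654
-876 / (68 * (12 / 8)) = -146 / 17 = -8.59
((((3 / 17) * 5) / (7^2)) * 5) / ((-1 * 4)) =-75 / 3332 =-0.02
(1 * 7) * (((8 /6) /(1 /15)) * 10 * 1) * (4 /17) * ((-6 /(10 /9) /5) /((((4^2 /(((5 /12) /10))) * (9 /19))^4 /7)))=-6385729 /2806920511488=-0.00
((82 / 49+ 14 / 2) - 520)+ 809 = 14586 / 49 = 297.67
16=16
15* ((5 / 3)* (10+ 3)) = 325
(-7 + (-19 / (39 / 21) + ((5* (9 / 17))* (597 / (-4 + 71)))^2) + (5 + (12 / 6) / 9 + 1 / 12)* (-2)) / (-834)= -160432358335 / 253179977076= -0.63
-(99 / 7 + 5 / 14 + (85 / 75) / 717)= -311929 / 21510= -14.50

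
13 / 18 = 0.72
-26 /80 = -13 /40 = -0.32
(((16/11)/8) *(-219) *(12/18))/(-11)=292/121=2.41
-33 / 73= -0.45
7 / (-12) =-7 / 12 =-0.58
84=84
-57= -57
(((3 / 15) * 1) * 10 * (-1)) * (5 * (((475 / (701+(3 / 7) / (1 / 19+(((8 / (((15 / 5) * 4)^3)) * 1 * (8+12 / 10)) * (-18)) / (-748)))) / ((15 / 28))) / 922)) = -2129848700 / 157021005777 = -0.01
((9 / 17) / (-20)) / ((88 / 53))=-477 / 29920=-0.02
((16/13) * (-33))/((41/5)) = -2640/533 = -4.95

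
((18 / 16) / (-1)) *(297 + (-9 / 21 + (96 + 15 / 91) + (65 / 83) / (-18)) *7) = -18778147 / 17264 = -1087.71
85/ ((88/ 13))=1105/ 88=12.56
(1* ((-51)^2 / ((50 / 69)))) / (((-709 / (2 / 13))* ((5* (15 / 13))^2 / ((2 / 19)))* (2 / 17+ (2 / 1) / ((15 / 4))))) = -13220883 / 3494040625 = -0.00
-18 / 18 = -1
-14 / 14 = -1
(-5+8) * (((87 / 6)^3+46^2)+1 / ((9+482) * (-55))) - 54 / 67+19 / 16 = 448548806999 / 28949360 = 15494.26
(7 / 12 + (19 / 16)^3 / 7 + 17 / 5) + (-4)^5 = -438585883 / 430080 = -1019.78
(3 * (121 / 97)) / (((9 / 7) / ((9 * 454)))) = 1153614 / 97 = 11892.93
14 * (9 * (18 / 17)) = 2268 / 17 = 133.41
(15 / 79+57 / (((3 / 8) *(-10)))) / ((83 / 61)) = -361669 / 32785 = -11.03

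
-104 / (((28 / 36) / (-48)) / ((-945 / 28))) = -1516320 / 7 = -216617.14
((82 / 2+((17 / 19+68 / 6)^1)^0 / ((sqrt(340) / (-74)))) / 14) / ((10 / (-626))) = -12833 / 70+11581 * sqrt(85) / 5950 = -165.38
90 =90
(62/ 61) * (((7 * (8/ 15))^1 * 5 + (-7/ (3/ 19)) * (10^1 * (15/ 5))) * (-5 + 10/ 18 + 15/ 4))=1524425/ 1647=925.58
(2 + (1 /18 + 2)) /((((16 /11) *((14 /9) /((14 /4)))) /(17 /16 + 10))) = 142131 /2048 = 69.40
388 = 388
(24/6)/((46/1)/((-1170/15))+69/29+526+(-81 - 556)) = -4524/123517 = -0.04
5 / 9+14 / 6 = 2.89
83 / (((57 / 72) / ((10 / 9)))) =6640 / 57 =116.49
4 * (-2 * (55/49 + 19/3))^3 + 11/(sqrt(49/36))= -42099097478/3176523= -13253.20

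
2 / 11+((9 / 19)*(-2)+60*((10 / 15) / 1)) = 8200 / 209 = 39.23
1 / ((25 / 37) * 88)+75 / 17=165629 / 37400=4.43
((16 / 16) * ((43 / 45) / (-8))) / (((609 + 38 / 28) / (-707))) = 212807 / 1538100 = 0.14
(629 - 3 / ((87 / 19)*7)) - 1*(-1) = 127871 / 203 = 629.91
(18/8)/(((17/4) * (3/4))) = 12/17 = 0.71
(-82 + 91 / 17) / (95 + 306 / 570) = -123785 / 154292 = -0.80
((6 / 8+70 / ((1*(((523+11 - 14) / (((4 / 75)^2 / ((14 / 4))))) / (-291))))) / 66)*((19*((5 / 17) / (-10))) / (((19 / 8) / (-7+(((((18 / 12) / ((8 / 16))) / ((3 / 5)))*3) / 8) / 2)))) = 6792037 / 437580000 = 0.02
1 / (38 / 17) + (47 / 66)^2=78997 / 82764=0.95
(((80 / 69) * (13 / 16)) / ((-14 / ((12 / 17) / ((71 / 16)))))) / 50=-208 / 971635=-0.00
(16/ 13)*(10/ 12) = 40/ 39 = 1.03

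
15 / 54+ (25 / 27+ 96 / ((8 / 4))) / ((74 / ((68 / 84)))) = 17056 / 20979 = 0.81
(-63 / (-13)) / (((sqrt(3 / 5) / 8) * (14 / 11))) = 132 * sqrt(15) / 13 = 39.33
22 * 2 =44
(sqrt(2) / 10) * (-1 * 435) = -87 * sqrt(2) / 2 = -61.52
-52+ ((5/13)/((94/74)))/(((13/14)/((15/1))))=-374186/7943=-47.11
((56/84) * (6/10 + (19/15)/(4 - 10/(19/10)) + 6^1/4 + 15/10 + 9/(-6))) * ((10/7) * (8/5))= 316/189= 1.67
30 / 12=5 / 2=2.50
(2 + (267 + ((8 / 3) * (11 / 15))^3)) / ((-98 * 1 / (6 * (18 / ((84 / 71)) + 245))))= -91782095371 / 20837250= -4404.71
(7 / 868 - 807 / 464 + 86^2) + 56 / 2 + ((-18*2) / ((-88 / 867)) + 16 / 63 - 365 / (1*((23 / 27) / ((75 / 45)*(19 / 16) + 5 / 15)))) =388970729549 / 57316644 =6786.35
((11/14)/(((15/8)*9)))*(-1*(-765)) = 748/21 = 35.62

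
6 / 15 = 2 / 5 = 0.40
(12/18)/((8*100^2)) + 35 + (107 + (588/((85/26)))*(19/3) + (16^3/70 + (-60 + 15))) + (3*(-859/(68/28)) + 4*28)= 4933776119/14280000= 345.50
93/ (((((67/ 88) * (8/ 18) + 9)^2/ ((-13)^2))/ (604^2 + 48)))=224817983799552/ 3418801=65759306.79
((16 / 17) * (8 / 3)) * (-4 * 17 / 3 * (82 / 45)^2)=-3442688 / 18225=-188.90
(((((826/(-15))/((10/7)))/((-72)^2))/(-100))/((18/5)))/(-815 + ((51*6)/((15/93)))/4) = -2891/47687097600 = -0.00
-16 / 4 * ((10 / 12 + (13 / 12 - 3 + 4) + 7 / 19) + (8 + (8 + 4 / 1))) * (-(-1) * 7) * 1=-37163 / 57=-651.98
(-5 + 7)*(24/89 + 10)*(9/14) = 8226/623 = 13.20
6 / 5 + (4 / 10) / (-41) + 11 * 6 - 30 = 7624 / 205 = 37.19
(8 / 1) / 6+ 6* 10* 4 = 241.33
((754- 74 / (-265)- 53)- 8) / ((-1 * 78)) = -183719 / 20670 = -8.89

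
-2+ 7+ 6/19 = 101/19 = 5.32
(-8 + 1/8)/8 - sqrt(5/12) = -63/64 - sqrt(15)/6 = -1.63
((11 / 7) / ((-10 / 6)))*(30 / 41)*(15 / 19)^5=-150356250 / 710640413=-0.21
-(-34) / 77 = 34 / 77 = 0.44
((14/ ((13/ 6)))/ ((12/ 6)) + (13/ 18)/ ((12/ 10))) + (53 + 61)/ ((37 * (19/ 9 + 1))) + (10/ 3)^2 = 5794205/ 363636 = 15.93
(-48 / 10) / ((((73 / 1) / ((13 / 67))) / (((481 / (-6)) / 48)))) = 6253 / 293460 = 0.02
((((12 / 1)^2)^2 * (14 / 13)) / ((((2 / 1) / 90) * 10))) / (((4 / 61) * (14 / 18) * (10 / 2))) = 25614144 / 65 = 394063.75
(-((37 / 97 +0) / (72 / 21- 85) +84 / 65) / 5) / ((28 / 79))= -52316881 / 72003100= -0.73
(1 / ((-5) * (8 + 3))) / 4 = -1 / 220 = -0.00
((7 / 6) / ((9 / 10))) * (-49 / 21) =-245 / 81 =-3.02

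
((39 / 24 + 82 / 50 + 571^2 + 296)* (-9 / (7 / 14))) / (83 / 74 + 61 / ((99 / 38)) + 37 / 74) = -2151691903251 / 9170600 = -234629.35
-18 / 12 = -3 / 2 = -1.50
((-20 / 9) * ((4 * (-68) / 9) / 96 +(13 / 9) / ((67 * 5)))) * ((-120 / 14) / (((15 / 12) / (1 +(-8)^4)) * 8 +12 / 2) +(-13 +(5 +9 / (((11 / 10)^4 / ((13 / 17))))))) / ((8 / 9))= -3.67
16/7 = 2.29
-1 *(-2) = 2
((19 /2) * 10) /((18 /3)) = 95 /6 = 15.83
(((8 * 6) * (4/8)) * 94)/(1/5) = 11280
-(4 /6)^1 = -2 /3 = -0.67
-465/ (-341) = 1.36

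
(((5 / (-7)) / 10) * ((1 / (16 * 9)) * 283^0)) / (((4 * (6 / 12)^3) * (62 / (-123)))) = 41 / 20832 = 0.00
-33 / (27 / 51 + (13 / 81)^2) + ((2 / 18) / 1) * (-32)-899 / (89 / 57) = -31682232791 / 49599522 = -638.76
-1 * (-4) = 4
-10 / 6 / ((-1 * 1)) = 5 / 3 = 1.67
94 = 94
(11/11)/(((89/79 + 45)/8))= 158/911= 0.17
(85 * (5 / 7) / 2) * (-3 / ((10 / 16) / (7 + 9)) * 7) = -16320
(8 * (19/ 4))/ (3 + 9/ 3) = 19/ 3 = 6.33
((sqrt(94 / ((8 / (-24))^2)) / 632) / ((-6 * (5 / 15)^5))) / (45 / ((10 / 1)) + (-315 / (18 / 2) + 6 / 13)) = 3159 * sqrt(94) / 493592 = 0.06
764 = 764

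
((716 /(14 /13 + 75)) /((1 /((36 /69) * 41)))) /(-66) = -3.05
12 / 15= 4 / 5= 0.80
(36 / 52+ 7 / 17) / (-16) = -61 / 884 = -0.07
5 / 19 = 0.26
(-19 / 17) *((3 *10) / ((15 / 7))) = -266 / 17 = -15.65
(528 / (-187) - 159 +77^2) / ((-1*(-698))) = 49021 / 5933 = 8.26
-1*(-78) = 78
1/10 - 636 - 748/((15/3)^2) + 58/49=-1628359/2450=-664.64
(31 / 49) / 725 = 0.00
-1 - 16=-17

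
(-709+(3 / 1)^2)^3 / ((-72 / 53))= 252486111.11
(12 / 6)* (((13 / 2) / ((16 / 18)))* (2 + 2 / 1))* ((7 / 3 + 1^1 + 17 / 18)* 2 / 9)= 1001 / 18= 55.61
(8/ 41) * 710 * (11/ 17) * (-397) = -24804560/ 697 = -35587.60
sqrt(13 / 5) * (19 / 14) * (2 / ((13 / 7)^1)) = 19 * sqrt(65) / 65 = 2.36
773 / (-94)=-773 / 94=-8.22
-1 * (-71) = 71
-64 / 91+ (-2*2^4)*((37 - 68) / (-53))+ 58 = 186070 / 4823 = 38.58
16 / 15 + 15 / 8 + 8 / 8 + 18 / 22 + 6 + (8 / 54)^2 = 3458369 / 320760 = 10.78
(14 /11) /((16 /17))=119 /88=1.35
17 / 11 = 1.55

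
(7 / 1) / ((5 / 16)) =112 / 5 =22.40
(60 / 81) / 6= 0.12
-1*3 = -3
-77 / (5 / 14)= -215.60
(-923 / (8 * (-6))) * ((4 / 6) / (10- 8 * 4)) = -923 / 1584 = -0.58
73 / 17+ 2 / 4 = 163 / 34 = 4.79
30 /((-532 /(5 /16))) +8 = 33973 /4256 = 7.98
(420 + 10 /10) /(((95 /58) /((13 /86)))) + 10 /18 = 1448878 /36765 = 39.41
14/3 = 4.67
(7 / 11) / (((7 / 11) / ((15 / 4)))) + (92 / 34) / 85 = 21859 / 5780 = 3.78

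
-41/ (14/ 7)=-41/ 2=-20.50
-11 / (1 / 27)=-297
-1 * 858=-858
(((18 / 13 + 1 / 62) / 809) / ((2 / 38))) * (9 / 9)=21451 / 652054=0.03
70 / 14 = 5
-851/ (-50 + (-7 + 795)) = -851/ 738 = -1.15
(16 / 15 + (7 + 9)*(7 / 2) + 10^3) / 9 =15856 / 135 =117.45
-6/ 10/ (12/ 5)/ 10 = -1/ 40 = -0.02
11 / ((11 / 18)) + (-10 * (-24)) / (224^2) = 18.00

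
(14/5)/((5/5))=14/5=2.80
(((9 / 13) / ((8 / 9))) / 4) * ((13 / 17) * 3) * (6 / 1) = 729 / 272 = 2.68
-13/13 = -1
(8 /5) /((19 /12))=96 /95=1.01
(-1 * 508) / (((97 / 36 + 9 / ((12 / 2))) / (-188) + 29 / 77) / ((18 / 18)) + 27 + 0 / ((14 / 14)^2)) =-264737088 / 14255317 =-18.57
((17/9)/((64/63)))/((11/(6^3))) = 3213/88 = 36.51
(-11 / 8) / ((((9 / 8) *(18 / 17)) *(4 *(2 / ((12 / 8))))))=-187 / 864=-0.22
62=62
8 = 8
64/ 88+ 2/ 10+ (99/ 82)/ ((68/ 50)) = 278313/ 153340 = 1.82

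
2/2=1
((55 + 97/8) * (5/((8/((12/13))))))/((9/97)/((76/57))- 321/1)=-260445/2158364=-0.12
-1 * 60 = -60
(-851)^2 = 724201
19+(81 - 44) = 56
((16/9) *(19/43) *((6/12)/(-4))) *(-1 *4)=152/387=0.39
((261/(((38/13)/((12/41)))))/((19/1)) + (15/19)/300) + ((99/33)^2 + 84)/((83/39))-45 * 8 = -7737554123/24569660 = -314.92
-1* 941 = -941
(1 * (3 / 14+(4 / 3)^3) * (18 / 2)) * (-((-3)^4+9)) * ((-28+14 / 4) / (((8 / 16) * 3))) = 34195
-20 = -20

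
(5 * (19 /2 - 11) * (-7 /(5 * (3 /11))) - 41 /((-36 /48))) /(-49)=-559 /294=-1.90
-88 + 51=-37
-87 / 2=-43.50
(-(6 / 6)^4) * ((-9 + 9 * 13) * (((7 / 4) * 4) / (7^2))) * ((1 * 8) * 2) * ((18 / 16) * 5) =-9720 / 7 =-1388.57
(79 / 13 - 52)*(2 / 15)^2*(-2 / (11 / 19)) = 30248 / 10725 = 2.82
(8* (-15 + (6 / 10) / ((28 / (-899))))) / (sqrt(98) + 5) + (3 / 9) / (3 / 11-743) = 235143319 / 12524610-9594* sqrt(2) / 365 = -18.40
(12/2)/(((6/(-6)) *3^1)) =-2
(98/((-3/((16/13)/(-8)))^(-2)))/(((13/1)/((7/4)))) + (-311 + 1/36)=338789/72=4705.40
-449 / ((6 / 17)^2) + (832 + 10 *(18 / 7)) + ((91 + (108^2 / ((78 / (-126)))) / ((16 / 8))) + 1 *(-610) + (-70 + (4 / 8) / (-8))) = -167164367 / 13104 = -12756.74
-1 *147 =-147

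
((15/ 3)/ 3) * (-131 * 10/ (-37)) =6550/ 111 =59.01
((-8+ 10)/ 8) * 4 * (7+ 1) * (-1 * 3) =-24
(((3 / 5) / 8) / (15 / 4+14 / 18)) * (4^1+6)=27 / 163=0.17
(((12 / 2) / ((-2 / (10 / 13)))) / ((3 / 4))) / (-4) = 10 / 13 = 0.77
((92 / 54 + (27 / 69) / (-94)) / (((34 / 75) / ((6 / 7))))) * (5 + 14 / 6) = 27282475 / 1157751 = 23.57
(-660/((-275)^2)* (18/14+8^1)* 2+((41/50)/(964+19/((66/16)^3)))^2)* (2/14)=-5352247563953170821/231159800366883080000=-0.02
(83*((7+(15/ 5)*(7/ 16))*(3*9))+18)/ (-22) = -847.56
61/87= 0.70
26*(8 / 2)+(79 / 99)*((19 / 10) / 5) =516301 / 4950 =104.30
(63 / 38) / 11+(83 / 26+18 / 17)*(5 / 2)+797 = 149241933 / 184756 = 807.78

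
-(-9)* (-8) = -72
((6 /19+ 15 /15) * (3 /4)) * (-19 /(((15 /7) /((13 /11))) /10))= -2275 /22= -103.41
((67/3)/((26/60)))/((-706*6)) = -335/27534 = -0.01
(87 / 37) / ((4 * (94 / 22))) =957 / 6956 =0.14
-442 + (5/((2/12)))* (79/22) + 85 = -2742/11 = -249.27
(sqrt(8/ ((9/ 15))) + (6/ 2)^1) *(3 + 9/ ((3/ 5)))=54 + 12 *sqrt(30)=119.73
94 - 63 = 31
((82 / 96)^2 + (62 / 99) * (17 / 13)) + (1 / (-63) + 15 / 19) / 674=22884937451 / 14767264512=1.55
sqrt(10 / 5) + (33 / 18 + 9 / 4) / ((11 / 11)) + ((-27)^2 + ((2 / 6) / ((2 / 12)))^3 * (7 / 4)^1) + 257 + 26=sqrt(2) + 12361 / 12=1031.50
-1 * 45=-45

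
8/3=2.67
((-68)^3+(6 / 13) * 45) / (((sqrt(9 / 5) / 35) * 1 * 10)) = -14305711 * sqrt(5) / 39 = -820219.03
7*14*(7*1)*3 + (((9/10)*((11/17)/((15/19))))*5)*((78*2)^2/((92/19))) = 40262736/1955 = 20594.75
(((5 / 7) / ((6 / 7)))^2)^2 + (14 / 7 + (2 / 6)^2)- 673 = -868847 / 1296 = -670.41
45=45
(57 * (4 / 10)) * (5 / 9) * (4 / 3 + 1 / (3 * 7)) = 17.49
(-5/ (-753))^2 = 25/ 567009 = 0.00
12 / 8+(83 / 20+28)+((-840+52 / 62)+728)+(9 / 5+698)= 385819 / 620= 622.29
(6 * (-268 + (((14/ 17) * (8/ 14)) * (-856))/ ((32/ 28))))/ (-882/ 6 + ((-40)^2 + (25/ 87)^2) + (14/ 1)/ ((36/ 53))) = -958053744/ 379249175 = -2.53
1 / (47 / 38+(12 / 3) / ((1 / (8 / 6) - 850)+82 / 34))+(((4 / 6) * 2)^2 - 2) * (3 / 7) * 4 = 24383558 / 56619339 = 0.43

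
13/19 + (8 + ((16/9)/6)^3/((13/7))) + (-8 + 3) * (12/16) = 96227009/19446804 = 4.95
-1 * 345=-345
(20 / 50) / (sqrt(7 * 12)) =sqrt(21) / 105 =0.04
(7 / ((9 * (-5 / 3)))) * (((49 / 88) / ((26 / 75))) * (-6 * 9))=46305 / 1144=40.48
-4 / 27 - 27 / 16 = -793 / 432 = -1.84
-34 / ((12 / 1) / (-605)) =1714.17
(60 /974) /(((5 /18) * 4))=27 /487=0.06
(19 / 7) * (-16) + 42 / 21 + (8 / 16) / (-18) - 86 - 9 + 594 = 115301 / 252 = 457.54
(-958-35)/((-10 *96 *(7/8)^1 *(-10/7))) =-331/400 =-0.83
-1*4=-4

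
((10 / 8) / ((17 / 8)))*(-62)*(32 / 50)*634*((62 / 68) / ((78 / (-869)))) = 8471345696 / 56355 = 150321.10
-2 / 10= -1 / 5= -0.20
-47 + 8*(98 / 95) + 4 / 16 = -14629 / 380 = -38.50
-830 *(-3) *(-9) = -22410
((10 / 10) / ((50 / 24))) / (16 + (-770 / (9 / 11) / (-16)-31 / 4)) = 864 / 120725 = 0.01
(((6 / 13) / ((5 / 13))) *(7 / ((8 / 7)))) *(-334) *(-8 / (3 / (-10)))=-65464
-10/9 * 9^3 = -810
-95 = -95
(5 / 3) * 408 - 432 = 248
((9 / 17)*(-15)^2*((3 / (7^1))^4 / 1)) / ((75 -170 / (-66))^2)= 7144929 / 10699931648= 0.00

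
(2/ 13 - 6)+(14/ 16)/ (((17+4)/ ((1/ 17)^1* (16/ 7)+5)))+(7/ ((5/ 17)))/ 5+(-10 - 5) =-14732593/ 928200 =-15.87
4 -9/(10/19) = -131/10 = -13.10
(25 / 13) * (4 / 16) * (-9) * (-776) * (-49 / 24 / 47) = -356475 / 2444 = -145.86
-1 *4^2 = -16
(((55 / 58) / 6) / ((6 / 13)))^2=511225 / 4359744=0.12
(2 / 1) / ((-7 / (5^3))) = -250 / 7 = -35.71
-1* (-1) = 1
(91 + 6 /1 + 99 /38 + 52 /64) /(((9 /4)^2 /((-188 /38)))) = -2869538 /29241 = -98.13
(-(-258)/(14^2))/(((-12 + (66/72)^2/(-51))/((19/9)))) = -1000008/4324201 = -0.23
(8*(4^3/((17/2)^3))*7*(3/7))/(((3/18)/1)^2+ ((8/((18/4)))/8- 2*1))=-49152/34391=-1.43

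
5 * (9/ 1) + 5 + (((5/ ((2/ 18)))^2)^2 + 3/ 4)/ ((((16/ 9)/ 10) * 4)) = 738119035/ 128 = 5766554.96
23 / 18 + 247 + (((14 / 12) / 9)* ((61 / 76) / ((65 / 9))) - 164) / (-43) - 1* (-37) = 1105358299 / 3823560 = 289.09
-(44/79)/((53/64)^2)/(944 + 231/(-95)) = -17121280/19849717039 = -0.00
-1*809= -809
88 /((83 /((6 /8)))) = 66 /83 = 0.80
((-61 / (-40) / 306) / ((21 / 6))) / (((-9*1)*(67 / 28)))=-61 / 922590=-0.00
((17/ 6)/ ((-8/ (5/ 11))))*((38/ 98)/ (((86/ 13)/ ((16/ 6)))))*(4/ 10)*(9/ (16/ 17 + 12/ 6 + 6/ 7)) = -0.02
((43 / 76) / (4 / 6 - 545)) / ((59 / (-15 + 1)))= 903 / 3661186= 0.00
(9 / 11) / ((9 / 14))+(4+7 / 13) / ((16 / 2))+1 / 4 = 2391 / 1144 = 2.09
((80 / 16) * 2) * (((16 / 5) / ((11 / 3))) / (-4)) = -24 / 11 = -2.18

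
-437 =-437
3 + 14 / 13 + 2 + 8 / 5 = 499 / 65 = 7.68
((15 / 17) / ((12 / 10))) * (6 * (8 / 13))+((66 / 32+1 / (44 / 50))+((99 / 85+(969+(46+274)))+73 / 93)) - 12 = 23238862631 / 18086640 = 1284.86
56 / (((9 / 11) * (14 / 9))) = 44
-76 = -76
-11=-11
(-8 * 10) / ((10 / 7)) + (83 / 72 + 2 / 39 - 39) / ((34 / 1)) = -106913 / 1872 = -57.11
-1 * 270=-270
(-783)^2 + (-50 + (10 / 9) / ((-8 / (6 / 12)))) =44138803 / 72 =613038.93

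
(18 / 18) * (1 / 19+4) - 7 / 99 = 3.98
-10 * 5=-50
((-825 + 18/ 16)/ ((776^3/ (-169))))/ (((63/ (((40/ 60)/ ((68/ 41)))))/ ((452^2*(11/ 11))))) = 0.39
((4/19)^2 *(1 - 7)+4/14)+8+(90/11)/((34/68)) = 677786/27797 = 24.38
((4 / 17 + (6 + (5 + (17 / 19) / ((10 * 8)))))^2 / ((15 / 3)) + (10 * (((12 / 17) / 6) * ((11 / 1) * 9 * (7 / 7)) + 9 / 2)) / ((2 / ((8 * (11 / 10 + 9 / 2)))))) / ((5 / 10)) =12159712982881 / 1669264000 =7284.48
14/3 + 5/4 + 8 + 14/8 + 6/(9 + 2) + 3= 634/33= 19.21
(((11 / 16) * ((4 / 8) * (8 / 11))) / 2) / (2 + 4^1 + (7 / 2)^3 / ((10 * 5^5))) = 31250 / 1500343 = 0.02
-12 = -12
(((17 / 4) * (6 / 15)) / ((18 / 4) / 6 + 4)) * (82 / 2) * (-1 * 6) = -8364 / 95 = -88.04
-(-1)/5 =1/5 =0.20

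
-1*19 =-19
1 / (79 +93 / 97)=97 / 7756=0.01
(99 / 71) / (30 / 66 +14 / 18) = 9801 / 8662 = 1.13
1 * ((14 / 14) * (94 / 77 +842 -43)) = 61617 / 77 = 800.22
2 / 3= 0.67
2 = 2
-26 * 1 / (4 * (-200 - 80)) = 13 / 560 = 0.02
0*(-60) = 0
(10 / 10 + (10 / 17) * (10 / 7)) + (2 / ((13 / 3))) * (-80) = -54273 / 1547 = -35.08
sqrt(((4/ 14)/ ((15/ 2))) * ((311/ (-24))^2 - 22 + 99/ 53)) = sqrt(25107170865)/ 66780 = 2.37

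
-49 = -49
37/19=1.95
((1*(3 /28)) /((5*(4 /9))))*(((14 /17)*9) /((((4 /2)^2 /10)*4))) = 243 /1088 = 0.22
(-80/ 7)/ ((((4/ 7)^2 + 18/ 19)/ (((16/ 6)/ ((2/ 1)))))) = -21280/ 1779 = -11.96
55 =55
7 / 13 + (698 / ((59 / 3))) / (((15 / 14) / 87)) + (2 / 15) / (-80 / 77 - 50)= 65164432256 / 22607325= 2882.45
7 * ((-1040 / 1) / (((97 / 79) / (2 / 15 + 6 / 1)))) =-10582208 / 291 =-36364.98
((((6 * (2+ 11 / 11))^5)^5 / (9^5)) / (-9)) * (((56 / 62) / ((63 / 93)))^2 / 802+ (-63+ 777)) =-12977812749606230797648656334848 / 401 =-32363622816973144133787170000.00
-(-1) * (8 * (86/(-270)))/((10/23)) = -3956/675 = -5.86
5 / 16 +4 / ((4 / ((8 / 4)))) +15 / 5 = 85 / 16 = 5.31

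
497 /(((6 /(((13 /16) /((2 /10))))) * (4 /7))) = 226135 /384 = 588.89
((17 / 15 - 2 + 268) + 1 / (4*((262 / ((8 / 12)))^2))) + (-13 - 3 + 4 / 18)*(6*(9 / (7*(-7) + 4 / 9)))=384285382813 / 1349884260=284.68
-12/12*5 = -5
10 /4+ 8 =21 /2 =10.50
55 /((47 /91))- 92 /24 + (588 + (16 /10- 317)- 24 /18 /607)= 321168497 /855870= 375.25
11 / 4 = 2.75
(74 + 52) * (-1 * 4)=-504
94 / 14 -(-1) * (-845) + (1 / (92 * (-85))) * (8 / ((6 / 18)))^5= -1856.52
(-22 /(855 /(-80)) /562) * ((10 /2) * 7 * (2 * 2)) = 24640 /48051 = 0.51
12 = 12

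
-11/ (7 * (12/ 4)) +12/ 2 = 115/ 21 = 5.48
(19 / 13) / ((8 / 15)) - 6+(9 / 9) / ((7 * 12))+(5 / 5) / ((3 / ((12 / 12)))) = -2.91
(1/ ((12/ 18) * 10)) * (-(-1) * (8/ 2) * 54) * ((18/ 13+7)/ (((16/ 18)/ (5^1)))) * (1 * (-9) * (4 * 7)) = -5006043/ 13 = -385080.23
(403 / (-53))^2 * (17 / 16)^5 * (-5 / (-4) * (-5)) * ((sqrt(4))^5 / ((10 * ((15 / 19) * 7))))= -4381353554747 / 15463612416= -283.33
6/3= 2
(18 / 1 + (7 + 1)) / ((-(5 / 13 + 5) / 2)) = -9.66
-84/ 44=-21/ 11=-1.91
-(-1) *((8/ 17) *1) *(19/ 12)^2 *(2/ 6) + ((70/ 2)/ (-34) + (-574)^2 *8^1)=1209835580/ 459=2635807.36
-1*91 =-91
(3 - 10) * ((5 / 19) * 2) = -70 / 19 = -3.68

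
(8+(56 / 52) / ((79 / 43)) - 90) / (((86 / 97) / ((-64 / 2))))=129765824 / 44161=2938.47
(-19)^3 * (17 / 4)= -116603 / 4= -29150.75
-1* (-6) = 6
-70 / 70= -1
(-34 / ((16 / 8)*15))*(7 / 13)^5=-285719 / 5569395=-0.05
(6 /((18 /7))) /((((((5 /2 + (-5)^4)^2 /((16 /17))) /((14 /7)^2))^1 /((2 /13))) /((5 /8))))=448 /208848315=0.00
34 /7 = 4.86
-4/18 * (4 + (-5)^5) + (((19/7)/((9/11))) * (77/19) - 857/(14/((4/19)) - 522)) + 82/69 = 44634281/62859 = 710.07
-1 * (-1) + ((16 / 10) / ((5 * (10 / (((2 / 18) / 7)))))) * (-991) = 0.50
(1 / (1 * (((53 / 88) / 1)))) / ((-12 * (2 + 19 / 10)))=-220 / 6201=-0.04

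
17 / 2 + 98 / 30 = 11.77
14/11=1.27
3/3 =1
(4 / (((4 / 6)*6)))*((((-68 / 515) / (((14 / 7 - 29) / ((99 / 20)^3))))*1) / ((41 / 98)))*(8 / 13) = 29935521 / 34311875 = 0.87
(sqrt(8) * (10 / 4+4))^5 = 1485172 * sqrt(2) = 2100350.38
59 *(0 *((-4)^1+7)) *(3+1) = 0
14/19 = 0.74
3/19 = 0.16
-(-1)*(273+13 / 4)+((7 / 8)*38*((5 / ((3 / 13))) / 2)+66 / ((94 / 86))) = 696.84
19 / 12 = 1.58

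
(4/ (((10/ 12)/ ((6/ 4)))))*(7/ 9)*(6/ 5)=168/ 25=6.72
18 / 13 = 1.38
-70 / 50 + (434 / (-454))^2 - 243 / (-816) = -13200931 / 70079440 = -0.19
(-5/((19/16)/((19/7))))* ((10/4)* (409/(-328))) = 10225/287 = 35.63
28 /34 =14 /17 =0.82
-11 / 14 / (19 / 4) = -22 / 133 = -0.17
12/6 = 2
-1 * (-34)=34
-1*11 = -11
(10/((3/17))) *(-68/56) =-1445/21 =-68.81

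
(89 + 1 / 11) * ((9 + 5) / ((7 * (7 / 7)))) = 178.18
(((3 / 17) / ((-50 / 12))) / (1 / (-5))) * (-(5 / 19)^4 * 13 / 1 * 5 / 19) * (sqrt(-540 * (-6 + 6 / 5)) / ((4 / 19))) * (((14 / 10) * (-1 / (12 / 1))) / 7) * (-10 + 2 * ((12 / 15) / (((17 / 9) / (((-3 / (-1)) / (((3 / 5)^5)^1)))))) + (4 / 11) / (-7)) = 649783875 * sqrt(2) / 2900033213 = 0.32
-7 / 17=-0.41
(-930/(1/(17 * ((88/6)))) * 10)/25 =-92752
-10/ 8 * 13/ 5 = -13/ 4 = -3.25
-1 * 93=-93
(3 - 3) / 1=0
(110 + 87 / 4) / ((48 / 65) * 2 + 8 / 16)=34255 / 514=66.64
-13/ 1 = -13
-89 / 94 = -0.95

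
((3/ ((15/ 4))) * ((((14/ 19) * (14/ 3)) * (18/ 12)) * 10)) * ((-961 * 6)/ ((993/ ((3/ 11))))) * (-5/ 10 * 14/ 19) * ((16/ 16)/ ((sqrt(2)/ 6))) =94931424 * sqrt(2)/ 1314401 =102.14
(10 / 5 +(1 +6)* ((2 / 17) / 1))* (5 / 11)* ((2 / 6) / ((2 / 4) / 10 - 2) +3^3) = 251120 / 7293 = 34.43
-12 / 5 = -2.40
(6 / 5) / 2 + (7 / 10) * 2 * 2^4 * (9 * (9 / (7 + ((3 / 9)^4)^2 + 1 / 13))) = 775588971 / 3018125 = 256.98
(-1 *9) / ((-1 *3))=3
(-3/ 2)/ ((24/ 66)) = -33/ 8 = -4.12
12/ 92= 3/ 23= 0.13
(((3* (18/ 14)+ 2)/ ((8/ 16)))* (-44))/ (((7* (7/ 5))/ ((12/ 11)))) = -19680/ 343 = -57.38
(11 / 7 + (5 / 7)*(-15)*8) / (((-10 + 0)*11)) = 589 / 770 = 0.76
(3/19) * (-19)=-3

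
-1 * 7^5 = -16807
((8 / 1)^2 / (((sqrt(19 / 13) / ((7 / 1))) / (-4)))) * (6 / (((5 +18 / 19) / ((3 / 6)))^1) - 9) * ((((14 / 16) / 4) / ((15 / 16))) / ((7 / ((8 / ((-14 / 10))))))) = -327680 * sqrt(247) / 2147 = -2398.65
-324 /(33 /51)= -5508 /11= -500.73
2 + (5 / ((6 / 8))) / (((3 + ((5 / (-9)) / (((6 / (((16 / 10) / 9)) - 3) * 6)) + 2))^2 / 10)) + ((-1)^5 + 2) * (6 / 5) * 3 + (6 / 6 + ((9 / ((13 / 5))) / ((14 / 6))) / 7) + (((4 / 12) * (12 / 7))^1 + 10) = 20.05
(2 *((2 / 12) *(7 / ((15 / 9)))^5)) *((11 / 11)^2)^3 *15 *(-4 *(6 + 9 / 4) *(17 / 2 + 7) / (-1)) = 4178035323 / 1250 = 3342428.26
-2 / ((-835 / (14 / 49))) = 4 / 5845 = 0.00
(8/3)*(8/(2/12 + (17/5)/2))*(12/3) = 45.71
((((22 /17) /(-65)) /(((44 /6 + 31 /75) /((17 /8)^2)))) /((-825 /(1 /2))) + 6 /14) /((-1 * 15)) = -1035857 /36254400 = -0.03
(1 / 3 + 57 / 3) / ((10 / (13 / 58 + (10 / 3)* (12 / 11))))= 821 / 110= 7.46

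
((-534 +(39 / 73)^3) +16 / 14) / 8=-1450618177 / 21784952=-66.59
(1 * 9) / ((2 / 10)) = 45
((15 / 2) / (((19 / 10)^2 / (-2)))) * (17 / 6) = -4250 / 361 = -11.77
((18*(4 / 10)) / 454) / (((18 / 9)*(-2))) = -9 / 2270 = -0.00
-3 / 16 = -0.19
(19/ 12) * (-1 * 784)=-3724/ 3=-1241.33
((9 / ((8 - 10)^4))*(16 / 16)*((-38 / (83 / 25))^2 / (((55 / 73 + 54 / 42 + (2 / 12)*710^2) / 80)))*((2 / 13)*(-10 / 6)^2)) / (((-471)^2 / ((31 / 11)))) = 893531406250 / 2345691709036279461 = 0.00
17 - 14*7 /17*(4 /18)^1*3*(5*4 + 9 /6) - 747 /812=-2755861 /41412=-66.55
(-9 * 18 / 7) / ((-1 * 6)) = 27 / 7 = 3.86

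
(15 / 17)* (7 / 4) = 105 / 68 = 1.54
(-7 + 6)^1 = -1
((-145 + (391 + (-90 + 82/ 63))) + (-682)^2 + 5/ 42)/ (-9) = -58625459/ 1134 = -51697.94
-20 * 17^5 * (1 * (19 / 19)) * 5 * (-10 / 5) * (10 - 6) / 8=141985700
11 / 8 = 1.38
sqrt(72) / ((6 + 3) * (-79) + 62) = -6 * sqrt(2) / 649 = -0.01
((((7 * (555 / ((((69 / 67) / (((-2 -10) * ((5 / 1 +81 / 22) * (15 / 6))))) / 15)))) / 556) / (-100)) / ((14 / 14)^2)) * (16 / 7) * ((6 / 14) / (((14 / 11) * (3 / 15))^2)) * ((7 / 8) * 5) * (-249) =-21884957510625 / 5012896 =-4365731.41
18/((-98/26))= -4.78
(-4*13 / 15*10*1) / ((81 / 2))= -208 / 243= -0.86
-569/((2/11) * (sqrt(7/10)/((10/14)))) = -31295 * sqrt(70)/98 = -2671.76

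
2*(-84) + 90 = -78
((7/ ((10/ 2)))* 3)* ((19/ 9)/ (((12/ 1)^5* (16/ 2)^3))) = 133/ 1911029760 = 0.00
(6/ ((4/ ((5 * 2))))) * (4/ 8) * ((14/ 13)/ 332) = 105/ 4316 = 0.02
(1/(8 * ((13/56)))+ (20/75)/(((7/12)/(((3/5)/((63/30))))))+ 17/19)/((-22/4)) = -189268/665665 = -0.28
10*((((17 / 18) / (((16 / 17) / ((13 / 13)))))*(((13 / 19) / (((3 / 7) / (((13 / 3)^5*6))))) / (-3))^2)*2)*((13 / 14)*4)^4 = 7692216002157558961960 / 84605938641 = 90918156877.82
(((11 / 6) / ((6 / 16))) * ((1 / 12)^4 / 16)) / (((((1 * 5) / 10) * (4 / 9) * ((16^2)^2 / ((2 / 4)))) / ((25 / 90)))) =55 / 391378894848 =0.00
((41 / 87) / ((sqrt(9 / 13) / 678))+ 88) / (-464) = -4633 * sqrt(13) / 20184 -11 / 58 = -1.02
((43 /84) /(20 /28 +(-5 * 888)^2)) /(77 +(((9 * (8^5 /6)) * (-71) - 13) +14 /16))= -86 /11557574640202455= -0.00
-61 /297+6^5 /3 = 769763 /297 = 2591.79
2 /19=0.11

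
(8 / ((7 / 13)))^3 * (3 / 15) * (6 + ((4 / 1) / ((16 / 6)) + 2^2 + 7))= 20809984 / 1715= 12134.10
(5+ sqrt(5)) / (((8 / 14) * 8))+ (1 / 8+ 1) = 2.71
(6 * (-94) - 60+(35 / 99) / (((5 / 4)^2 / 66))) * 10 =-18272 / 3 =-6090.67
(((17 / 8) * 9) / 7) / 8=153 / 448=0.34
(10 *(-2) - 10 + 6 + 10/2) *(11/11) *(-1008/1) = 19152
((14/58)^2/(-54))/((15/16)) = -392/340605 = -0.00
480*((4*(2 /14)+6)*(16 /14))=176640 /49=3604.90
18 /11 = 1.64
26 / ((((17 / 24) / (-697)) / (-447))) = 11436048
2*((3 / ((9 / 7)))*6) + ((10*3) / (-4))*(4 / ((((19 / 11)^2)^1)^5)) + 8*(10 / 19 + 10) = 687192048926798 / 6131066257801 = 112.08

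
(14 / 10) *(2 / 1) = 14 / 5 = 2.80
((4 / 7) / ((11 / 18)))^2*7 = 6.12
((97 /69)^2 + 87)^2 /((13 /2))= 358901030912 /294672573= 1217.97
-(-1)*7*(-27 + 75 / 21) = -164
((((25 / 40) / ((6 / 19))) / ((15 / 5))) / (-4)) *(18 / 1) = -2.97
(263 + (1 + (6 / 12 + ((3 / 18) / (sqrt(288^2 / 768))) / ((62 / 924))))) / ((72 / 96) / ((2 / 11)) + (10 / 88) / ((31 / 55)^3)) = 26908 * sqrt(3) / 928107 + 63037756 / 1134353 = 55.62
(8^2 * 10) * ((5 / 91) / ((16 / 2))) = 4.40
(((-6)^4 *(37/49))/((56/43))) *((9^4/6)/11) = 281840877/3773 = 74699.41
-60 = -60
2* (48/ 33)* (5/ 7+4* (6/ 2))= 2848/ 77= 36.99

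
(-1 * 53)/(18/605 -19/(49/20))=1571185/229018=6.86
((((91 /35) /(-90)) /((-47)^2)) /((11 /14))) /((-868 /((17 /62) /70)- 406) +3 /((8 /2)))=6188 /82534185689175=0.00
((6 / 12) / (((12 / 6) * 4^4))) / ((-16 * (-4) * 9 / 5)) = 5 / 589824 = 0.00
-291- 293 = -584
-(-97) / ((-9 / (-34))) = 3298 / 9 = 366.44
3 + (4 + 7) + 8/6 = 46/3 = 15.33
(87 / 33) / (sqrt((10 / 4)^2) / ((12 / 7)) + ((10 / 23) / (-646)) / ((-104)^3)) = 727025475072 / 402162080485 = 1.81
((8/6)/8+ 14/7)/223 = 13/1338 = 0.01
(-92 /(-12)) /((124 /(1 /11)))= 23 /4092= 0.01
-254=-254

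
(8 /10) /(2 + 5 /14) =56 /165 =0.34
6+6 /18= 19 /3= 6.33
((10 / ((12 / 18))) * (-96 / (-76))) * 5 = 1800 / 19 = 94.74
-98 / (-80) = 1.22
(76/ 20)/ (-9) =-19/ 45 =-0.42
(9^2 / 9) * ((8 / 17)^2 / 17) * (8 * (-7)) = -32256 / 4913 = -6.57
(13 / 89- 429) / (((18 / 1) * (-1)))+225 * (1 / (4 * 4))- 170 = -1693151 / 12816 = -132.11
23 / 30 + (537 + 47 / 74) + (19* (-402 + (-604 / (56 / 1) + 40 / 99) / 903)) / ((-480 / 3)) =4342847122591 / 7409223360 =586.14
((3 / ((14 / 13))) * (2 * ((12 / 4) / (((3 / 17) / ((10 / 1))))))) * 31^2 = 6371430 / 7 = 910204.29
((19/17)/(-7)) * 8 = -152/119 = -1.28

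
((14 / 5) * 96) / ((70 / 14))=1344 / 25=53.76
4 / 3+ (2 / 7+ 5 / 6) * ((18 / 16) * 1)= 871 / 336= 2.59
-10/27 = -0.37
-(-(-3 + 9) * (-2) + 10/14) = -89/7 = -12.71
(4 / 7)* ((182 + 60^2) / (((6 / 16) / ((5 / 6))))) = 302560 / 63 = 4802.54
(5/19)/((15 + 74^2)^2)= 5/572870539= 0.00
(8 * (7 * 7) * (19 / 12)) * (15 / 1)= 9310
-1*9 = -9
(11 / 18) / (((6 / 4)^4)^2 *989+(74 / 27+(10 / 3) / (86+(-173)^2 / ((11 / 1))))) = 0.00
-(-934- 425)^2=-1846881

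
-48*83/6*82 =-54448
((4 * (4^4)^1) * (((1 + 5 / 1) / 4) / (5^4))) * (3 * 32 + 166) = 402432 / 625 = 643.89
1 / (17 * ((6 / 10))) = 5 / 51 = 0.10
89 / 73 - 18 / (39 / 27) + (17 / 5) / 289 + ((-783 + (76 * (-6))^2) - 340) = 16681664729 / 80665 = 206801.77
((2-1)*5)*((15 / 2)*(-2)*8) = -600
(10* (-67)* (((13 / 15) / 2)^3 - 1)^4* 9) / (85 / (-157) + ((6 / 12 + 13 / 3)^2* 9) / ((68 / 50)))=-1010102455548579905789 / 36237633187500000000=-27.87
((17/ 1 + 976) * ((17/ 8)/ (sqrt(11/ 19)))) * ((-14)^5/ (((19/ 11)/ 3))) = -3404627604 * sqrt(209)/ 19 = -2590533173.54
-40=-40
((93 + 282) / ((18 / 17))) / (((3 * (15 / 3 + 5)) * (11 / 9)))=425 / 44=9.66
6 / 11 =0.55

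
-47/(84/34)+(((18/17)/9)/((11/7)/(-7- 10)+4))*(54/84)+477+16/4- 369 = 605401/6510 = 93.00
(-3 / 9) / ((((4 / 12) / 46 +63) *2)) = -23 / 8695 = -0.00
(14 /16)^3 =343 /512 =0.67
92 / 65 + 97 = 6397 / 65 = 98.42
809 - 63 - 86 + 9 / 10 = 6609 / 10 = 660.90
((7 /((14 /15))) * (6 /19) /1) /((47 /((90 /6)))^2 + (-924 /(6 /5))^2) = 10125 /2534689471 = 0.00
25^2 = 625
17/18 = 0.94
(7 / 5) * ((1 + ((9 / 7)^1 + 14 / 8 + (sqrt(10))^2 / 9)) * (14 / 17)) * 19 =172501 / 1530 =112.75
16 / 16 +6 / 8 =7 / 4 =1.75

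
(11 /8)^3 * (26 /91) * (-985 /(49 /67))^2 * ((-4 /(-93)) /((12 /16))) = 5796957573275 /75026448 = 77265.52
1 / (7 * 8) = 1 / 56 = 0.02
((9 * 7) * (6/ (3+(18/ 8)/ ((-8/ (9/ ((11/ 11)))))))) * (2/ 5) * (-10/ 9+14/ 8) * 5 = 5152/ 5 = 1030.40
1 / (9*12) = 1 / 108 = 0.01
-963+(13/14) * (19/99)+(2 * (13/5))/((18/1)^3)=-1080920509/1122660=-962.82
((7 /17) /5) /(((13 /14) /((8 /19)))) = 784 /20995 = 0.04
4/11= 0.36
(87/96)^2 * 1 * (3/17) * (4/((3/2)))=0.39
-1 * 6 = -6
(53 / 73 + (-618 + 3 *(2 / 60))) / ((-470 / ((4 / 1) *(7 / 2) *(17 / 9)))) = 17871301 / 514650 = 34.73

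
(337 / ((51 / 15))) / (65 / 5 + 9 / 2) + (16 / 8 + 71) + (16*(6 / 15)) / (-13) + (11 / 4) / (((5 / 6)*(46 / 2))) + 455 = 189758823 / 355810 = 533.32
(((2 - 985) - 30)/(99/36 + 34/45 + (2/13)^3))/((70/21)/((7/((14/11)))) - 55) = 2643966468/498201173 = 5.31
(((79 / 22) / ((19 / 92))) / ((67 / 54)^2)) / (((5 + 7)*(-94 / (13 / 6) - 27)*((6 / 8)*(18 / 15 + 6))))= -141726 / 57230261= -0.00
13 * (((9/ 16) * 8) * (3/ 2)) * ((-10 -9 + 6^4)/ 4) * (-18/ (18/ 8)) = -448227/ 2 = -224113.50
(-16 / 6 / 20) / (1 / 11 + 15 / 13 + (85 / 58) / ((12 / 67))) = -66352 / 4691365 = -0.01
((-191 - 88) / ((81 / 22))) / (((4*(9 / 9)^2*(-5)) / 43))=14663 / 90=162.92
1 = 1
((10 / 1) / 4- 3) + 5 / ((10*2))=-1 / 4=-0.25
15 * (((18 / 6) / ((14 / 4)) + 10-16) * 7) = -540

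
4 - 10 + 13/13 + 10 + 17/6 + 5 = 77/6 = 12.83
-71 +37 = -34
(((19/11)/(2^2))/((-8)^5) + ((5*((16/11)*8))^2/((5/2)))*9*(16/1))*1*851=165930652.55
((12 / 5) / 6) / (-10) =-1 / 25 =-0.04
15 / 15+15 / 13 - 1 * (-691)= 9011 / 13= 693.15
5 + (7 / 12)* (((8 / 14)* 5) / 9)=140 / 27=5.19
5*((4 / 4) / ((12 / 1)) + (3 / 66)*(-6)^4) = 38935 / 132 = 294.96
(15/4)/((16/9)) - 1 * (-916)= 58759/64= 918.11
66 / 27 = 22 / 9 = 2.44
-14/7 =-2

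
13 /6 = 2.17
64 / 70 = 32 / 35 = 0.91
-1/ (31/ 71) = -71/ 31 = -2.29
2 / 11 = 0.18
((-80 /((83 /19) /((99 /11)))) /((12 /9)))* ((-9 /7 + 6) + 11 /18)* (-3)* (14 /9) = 254980 /83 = 3072.05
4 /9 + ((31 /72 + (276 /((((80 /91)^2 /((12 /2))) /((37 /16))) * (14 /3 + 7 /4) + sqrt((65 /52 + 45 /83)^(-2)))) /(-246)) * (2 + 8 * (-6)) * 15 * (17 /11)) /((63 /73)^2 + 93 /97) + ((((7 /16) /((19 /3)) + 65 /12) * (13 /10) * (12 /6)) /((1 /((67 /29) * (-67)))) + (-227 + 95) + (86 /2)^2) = 1277894494088957171 /174220584858047760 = 7.33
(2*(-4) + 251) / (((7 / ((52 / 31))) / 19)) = 240084 / 217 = 1106.38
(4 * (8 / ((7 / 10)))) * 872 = 279040 / 7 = 39862.86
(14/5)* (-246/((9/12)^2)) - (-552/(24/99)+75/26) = 409337/390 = 1049.58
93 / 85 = 1.09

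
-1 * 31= -31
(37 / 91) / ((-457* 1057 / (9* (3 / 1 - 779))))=258408 / 43957459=0.01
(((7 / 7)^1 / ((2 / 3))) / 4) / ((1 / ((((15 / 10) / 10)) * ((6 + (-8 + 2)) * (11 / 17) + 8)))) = 9 / 20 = 0.45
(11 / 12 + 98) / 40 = 1187 / 480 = 2.47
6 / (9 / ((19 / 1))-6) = -38 / 35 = -1.09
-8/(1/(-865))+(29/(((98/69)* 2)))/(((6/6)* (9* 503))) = 2046687547/295764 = 6920.00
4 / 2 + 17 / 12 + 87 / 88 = 4.41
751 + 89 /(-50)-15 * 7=32211 /50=644.22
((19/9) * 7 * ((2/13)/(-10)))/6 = -0.04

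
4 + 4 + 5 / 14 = 117 / 14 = 8.36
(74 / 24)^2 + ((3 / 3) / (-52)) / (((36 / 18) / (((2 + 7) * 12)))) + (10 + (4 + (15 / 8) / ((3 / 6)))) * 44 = 1477885 / 1872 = 789.47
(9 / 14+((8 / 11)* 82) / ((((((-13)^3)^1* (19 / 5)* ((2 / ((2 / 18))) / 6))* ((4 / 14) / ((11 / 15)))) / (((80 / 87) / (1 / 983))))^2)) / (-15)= -17267928108232649 / 224341766162505810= -0.08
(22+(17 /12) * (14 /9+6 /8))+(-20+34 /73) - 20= -449957 /31536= -14.27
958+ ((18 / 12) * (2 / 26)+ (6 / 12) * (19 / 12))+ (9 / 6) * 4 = 301051 / 312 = 964.91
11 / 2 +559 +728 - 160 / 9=22945 / 18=1274.72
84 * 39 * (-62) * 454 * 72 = -6639325056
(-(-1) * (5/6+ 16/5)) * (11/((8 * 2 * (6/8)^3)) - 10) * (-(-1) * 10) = -27346/81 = -337.60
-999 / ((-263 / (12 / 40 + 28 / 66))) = 2.75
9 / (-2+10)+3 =33 / 8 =4.12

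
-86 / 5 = -17.20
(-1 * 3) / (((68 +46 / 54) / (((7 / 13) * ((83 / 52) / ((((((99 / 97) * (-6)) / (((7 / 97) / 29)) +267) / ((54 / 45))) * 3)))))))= 109809 / 16082413490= 0.00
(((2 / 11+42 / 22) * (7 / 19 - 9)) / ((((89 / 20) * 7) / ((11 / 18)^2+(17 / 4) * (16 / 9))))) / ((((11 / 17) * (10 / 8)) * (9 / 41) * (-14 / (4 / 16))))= 482436914 / 1044129933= 0.46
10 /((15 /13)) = 26 /3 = 8.67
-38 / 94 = -19 / 47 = -0.40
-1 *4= -4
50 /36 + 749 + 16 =13795 /18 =766.39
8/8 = 1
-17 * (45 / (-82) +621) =-864909 / 82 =-10547.67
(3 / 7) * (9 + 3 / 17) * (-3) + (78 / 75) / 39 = -105062 / 8925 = -11.77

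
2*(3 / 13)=6 / 13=0.46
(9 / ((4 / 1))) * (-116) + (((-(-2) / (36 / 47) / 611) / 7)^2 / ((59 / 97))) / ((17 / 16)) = -175593826475 / 672773283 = -261.00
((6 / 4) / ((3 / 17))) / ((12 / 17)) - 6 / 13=3613 / 312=11.58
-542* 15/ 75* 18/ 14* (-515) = 502434/ 7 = 71776.29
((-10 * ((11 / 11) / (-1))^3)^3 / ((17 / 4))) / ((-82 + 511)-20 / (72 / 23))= 72000 / 129319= 0.56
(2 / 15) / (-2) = -1 / 15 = -0.07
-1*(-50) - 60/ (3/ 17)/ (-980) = 2467/ 49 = 50.35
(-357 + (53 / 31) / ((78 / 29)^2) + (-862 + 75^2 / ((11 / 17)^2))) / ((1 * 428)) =28.54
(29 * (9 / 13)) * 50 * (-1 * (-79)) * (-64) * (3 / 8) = -24742800 / 13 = -1903292.31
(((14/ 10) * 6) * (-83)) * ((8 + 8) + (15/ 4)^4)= -95378703/ 640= -149029.22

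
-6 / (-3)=2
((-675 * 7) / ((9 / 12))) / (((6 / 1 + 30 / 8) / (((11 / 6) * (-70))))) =1078000 / 13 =82923.08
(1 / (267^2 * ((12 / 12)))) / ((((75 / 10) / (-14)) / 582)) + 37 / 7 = 13150441 / 2495115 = 5.27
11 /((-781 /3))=-3 /71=-0.04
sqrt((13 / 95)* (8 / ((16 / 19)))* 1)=sqrt(130) / 10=1.14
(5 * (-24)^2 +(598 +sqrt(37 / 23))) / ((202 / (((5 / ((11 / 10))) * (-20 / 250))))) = -6.26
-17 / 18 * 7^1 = -119 / 18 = -6.61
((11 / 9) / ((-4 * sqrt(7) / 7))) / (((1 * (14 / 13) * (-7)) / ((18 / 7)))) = 143 * sqrt(7) / 1372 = 0.28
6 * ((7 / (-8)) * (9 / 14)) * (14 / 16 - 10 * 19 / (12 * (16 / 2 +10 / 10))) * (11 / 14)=2101 / 896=2.34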